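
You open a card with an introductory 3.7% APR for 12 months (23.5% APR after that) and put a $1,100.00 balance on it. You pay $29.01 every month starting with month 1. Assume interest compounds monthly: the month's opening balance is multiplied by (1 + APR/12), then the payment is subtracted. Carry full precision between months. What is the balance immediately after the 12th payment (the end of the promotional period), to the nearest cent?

Promo months 1–12 at r₀ = 3.7%/12 = 0.00308333; months 13+ at r₁ = 23.5%/12 = 0.0195833.
After month 12: iterate B ← B·(1+r₀) − $29.01 for 12 months → $787.31.

$787.31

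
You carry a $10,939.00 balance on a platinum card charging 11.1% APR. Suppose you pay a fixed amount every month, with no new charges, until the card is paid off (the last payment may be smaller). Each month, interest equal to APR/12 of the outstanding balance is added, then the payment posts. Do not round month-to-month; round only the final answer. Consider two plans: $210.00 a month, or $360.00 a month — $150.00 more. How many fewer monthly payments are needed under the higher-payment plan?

36 fewer payments

Monthly rate r = 11.1%/12 = 0.925% = 0.00925.
At $210.00/mo: n = ⌈−ln(1 − rB₀/P)/ln(1+r)⌉ = 72 payments (last $85.40); total interest = total paid − $10,939.00 = $4,056.40.
At $360.00/mo: 36 payments (last $302.52); total interest $1,963.52.
Payments saved = 72 − 36 = 36.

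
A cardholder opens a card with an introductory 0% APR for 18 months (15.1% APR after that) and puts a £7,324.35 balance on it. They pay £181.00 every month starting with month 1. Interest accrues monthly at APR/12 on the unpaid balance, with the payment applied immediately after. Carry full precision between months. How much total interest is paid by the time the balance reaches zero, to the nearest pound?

Promo months 1–18 at r₀ = 0%/12 = 0; months 19+ at r₁ = 15.1%/12 = 0.0125833.
After month 18 (no interest yet): B = £7,324.35 − 18·£181.00 = £4,066.35.
Then at r₁ with £181.00/mo: n₂ = −ln(1 − r₁·B/P)/ln(1+r₁) ≈ 26.57 → 27 more payments.
Total paid = 44·£181.00 + £103.51 = £8,067.51; interest = £8,067.51 − £7,324.35 = £743.16.

£743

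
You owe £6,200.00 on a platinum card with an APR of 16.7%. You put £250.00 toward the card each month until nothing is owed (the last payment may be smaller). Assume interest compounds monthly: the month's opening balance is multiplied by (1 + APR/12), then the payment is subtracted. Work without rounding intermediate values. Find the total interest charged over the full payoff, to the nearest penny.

Monthly rate r = 16.7%/12 = 1.39167% = 0.0139167.
Payoff takes n = ⌈−ln(1 − rB₀/P)/ln(1+r)⌉ = ⌈30.630⌉ = 31 payments; the last is £157.81.
Total paid = 30·£250.00 + £157.81 = £7,657.81.
Total interest = total paid − principal = £7,657.81 − £6,200.00 = £1,457.81.

£1,457.81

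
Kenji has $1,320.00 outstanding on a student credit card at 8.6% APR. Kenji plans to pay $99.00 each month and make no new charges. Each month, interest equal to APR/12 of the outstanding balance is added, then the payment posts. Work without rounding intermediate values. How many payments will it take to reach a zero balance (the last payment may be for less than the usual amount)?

15 payments

Monthly rate r = 8.6%/12 = 0.716667% = 0.00716667.
Recurrence: B ← B·(1+r) − $99.00.
Month 1: interest $9.46; balance after payment $1,230.46.
Month 2: interest $8.82; balance after payment $1,140.28.
Closed form: n = −ln(1 − rB₀/P)/ln(1+r) = −ln(0.90444)/ln(1.00717) ≈ 14.064, so the balance reaches zero during payment 15.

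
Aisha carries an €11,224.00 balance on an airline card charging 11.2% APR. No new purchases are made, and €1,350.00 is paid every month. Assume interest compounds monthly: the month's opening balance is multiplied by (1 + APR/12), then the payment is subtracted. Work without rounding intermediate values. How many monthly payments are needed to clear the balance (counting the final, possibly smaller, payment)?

Monthly rate r = 11.2%/12 = 0.933333% = 0.00933333.
Recurrence: B ← B·(1+r) − €1,350.00.
Month 1: interest €104.76; balance after payment €9,978.76.
Month 2: interest €93.14; balance after payment €8,721.89.
Closed form: n = −ln(1 − rB₀/P)/ln(1+r) = −ln(0.9224)/ln(1.00933) ≈ 8.695, so the balance reaches zero during payment 9.

9 payments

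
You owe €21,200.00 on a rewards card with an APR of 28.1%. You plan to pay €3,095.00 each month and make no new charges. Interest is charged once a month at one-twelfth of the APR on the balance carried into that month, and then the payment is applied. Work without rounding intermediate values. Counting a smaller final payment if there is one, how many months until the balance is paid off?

Monthly rate r = 28.1%/12 = 2.34167% = 0.0234167.
Recurrence: B ← B·(1+r) − €3,095.00.
Month 1: interest €496.43; balance after payment €18,601.43.
Month 2: interest €435.58; balance after payment €15,942.02.
Closed form: n = −ln(1 − rB₀/P)/ln(1+r) = −ln(0.8396)/ln(1.02342) ≈ 7.553, so the balance reaches zero during payment 8.

8 months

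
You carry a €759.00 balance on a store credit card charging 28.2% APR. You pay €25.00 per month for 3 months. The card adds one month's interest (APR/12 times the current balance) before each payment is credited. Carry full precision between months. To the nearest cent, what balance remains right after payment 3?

€737.00

Monthly rate r = 28.2%/12 = 2.35% = 0.0235.
Each month: B ← B·(1+r) − €25.00.
Month 1: interest €17.84; balance after payment €751.84.
Month 2: interest €17.67; balance after payment €744.50.
Month 3: interest €17.50; balance after payment €737.00.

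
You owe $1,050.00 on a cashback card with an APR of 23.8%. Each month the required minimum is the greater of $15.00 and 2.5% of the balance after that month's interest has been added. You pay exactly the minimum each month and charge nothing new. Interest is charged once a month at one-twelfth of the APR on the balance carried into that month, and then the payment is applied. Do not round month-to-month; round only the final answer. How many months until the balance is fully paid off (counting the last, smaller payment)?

Monthly rate r = 23.8%/12 = 1.98333% = 0.0198333.
While 2.5% of the post-interest balance exceeds $15.00, each month B ← (B·(1+r))·(1 − 0.025), i.e. B shrinks by the factor (1+r)·0.975 = 0.99434.
This holds for months 1–103. Entering month 104 the balance is $585.02; 2.5% of the post-interest balance is now below $15.00, so the flat $15.00 minimum applies from here.
From month 104 a fixed $15.00 at rate r clears $585.02 in 76 more payments. Total: 103 + 76 = 179 months.

179 months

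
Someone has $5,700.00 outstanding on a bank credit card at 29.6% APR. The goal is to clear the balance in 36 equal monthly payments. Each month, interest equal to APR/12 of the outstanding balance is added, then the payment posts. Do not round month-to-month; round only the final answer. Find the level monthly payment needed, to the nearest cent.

Monthly rate r = 29.6%/12 = 2.46667% = 0.0246667.
Level-payment amortization: P = B₀·r / (1 − (1+r)^(−n)) = 5700.00·0.0246667 / (1 − 1.02467^(−36)).
Denominator 1 − (1+r)^(−36) = 0.584064397.
P = 140.6 / 0.584064397 ≈ 240.73.

$240.73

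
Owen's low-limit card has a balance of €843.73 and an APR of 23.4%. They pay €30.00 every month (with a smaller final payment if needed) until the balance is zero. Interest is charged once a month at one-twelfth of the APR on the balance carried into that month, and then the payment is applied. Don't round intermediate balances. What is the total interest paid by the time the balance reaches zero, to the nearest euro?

€391

Monthly rate r = 23.4%/12 = 1.95% = 0.0195.
Payoff takes n = ⌈−ln(1 − rB₀/P)/ln(1+r)⌉ = ⌈41.166⌉ = 42 payments; the last is €5.02.
Total paid = 41·€30.00 + €5.02 = €1,235.02.
Total interest = total paid − principal = €1,235.02 − €843.73 = €391.29.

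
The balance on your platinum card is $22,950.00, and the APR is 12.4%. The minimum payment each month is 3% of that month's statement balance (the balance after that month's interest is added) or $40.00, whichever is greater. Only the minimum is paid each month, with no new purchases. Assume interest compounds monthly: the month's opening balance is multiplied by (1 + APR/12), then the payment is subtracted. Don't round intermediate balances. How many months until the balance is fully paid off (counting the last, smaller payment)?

183 months

Monthly rate r = 12.4%/12 = 1.03333% = 0.0103333.
While 3% of the post-interest balance exceeds $40.00, each month B ← (B·(1+r))·(1 − 0.03), i.e. B shrinks by the factor (1+r)·0.97 = 0.98002.
This holds for months 1–142. Entering month 143 the balance is $1,307.24; 3% of the post-interest balance is now below $40.00, so the flat $40.00 minimum applies from here.
From month 143 a fixed $40.00 at rate r clears $1,307.24 in 41 more payments. Total: 142 + 41 = 183 months.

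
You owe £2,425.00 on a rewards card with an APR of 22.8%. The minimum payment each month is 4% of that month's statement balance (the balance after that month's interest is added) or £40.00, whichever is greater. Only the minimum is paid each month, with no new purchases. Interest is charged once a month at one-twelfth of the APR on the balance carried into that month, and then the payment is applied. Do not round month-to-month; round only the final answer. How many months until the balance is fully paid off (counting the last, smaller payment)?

75 months

Monthly rate r = 22.8%/12 = 1.9% = 0.019.
While 4% of the post-interest balance exceeds £40.00, each month B ← (B·(1+r))·(1 − 0.04), i.e. B shrinks by the factor (1+r)·0.96 = 0.97824.
This holds for months 1–42. Entering month 43 the balance is £962.54; 4% of the post-interest balance is now below £40.00, so the flat £40.00 minimum applies from here.
From month 43 a fixed £40.00 at rate r clears £962.54 in 33 more payments. Total: 42 + 33 = 75 months.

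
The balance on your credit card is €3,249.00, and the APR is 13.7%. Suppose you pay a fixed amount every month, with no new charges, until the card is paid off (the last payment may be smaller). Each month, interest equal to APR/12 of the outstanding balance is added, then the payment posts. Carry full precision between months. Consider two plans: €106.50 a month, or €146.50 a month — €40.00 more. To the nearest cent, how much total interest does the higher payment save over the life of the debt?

€249.07

Monthly rate r = 13.7%/12 = 1.14167% = 0.0114167.
At €106.50/mo: n = ⌈−ln(1 − rB₀/P)/ln(1+r)⌉ = 38 payments (last €76.40); total interest = total paid − €3,249.00 = €767.90.
At €146.50/mo: 26 payments (last €105.33); total interest €518.83.
Interest saved = €767.90 − €518.83 = €249.07.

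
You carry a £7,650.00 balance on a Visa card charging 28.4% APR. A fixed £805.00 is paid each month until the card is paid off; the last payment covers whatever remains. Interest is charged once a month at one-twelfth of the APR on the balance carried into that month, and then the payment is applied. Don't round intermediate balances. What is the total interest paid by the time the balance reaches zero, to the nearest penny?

Monthly rate r = 28.4%/12 = 2.36667% = 0.0236667.
Payoff takes n = ⌈−ln(1 − rB₀/P)/ln(1+r)⌉ = ⌈10.892⌉ = 11 payments; the last is £718.89.
Total paid = 10·£805.00 + £718.89 = £8,768.89.
Total interest = total paid − principal = £8,768.89 − £7,650.00 = £1,118.89.

£1,118.89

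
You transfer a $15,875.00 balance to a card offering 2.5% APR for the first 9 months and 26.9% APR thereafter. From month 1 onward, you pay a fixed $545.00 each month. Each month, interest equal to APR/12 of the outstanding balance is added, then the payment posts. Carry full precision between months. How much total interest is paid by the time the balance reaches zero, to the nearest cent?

Promo months 1–9 at r₀ = 2.5%/12 = 0.00208333; months 10+ at r₁ = 26.9%/12 = 0.0224167.
After month 9: iterate B ← B·(1+r₀) − $545.00 for 9 months → $11,229.07.
Then at r₁ with $545.00/mo: n₂ = −ln(1 − r₁·B/P)/ln(1+r₁) ≈ 27.95 → 28 more payments.
Total paid = 36·$545.00 + $518.67 = $20,138.67; interest = $20,138.67 − $15,875.00 = $4,263.67.

$4,263.67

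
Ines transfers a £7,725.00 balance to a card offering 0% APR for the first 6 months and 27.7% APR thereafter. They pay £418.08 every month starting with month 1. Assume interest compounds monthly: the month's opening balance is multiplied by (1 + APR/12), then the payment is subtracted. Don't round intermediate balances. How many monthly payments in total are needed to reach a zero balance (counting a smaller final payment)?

21 payments

Promo months 1–6 at r₀ = 0%/12 = 0; months 7+ at r₁ = 27.7%/12 = 0.0230833.
After month 6 (no interest yet): B = £7,725.00 − 6·£418.08 = £5,216.52.
Then at r₁ with £418.08/mo: n₂ = −ln(1 − r₁·B/P)/ln(1+r₁) ≈ 14.89 → 15 more payments.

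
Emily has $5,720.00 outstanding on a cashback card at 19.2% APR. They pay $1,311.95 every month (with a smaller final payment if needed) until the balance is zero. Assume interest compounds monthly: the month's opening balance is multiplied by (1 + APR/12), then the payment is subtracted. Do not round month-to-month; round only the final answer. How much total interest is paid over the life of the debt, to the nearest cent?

$259.18

Monthly rate r = 19.2%/12 = 1.6% = 0.016.
Payoff takes n = ⌈−ln(1 − rB₀/P)/ln(1+r)⌉ = ⌈4.556⌉ = 5 payments; the last is $731.38.
Total paid = 4·$1,311.95 + $731.38 = $5,979.18.
Total interest = total paid − principal = $5,979.18 − $5,720.00 = $259.18.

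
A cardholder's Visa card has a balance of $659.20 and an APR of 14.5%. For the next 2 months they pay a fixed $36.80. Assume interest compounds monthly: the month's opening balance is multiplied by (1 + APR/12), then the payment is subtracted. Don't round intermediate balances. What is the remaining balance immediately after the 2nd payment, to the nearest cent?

Monthly rate r = 14.5%/12 = 1.20833% = 0.0120833.
Each month: B ← B·(1+r) − $36.80.
Month 1: interest $7.97; balance after payment $630.37.
Month 2: interest $7.62; balance after payment $601.18.

$601.18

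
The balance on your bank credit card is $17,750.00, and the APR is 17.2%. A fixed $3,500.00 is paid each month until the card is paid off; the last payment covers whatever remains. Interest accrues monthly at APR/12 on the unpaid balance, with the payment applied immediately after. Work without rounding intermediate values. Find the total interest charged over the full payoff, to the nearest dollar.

Monthly rate r = 17.2%/12 = 1.43333% = 0.0143333.
Payoff takes n = ⌈−ln(1 − rB₀/P)/ln(1+r)⌉ = ⌈5.303⌉ = 6 payments; the last is $1,065.22.
Total paid = 5·$3,500.00 + $1,065.22 = $18,565.22.
Total interest = total paid − principal = $18,565.22 − $17,750.00 = $815.22.

$815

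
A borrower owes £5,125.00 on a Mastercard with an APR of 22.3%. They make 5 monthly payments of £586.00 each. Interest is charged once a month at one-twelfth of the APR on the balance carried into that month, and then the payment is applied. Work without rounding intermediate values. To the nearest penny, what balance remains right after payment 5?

Monthly rate r = 22.3%/12 = 1.85833% = 0.0185833.
Each month: B ← B·(1+r) − £586.00.
Month 1: interest £95.24; balance after payment £4,634.24.
Month 2: interest £86.12; balance after payment £4,134.36.
Month 3: interest £76.83; balance after payment £3,625.19.
Month 4: interest £67.37; balance after payment £3,106.56.
Month 5: interest £57.73; balance after payment £2,578.29.

£2,578.29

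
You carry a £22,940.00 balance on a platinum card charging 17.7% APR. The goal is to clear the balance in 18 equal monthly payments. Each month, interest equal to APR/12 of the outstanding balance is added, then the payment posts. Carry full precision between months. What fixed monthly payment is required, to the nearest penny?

Monthly rate r = 17.7%/12 = 1.475% = 0.01475.
Level-payment amortization: P = B₀·r / (1 − (1+r)^(−n)) = 22940.00·0.01475 / (1 − 1.01475^(−18)).
Denominator 1 − (1+r)^(−18) = 0.231689232.
P = 338.365 / 0.231689232 ≈ 1460.43.

£1,460.43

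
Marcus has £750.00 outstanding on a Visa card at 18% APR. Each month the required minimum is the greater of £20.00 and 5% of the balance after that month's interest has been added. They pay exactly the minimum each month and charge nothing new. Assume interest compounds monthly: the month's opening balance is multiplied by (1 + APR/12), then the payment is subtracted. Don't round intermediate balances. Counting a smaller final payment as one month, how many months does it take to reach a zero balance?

Monthly rate r = 18%/12 = 1.5% = 0.015.
While 5% of the post-interest balance exceeds £20.00, each month B ← (B·(1+r))·(1 − 0.05), i.e. B shrinks by the factor (1+r)·0.95 = 0.96425.
This holds for months 1–18. Entering month 19 the balance is £389.47; 5% of the post-interest balance is now below £20.00, so the flat £20.00 minimum applies from here.
From month 19 a fixed £20.00 at rate r clears £389.47 in 24 more payments. Total: 18 + 24 = 42 months.

42 months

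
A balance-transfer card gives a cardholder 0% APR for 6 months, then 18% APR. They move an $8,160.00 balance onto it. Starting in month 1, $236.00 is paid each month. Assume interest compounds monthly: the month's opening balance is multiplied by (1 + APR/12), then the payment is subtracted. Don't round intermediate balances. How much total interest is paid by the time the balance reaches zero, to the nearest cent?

$2,128.93

Promo months 1–6 at r₀ = 0%/12 = 0; months 7+ at r₁ = 18%/12 = 0.015.
After month 6 (no interest yet): B = $8,160.00 − 6·$236.00 = $6,744.00.
Then at r₁ with $236.00/mo: n₂ = −ln(1 − r₁·B/P)/ln(1+r₁) ≈ 37.60 → 38 more payments.
Total paid = 43·$236.00 + $140.93 = $10,288.93; interest = $10,288.93 − $8,160.00 = $2,128.93.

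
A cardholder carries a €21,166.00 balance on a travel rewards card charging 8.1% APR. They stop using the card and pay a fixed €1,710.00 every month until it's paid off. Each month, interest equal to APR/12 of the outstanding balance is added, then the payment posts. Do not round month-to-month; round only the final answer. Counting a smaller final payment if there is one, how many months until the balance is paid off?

Monthly rate r = 8.1%/12 = 0.675% = 0.00675.
Recurrence: B ← B·(1+r) − €1,710.00.
Month 1: interest €142.87; balance after payment €19,598.87.
Month 2: interest €132.29; balance after payment €18,021.16.
Closed form: n = −ln(1 − rB₀/P)/ln(1+r) = −ln(0.91645)/ln(1.00675) ≈ 12.969, so the balance reaches zero during payment 13.

13 payments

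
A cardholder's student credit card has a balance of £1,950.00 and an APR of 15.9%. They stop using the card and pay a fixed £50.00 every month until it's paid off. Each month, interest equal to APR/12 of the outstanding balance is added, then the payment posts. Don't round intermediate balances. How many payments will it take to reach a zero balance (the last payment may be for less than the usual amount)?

Monthly rate r = 15.9%/12 = 1.325% = 0.01325.
Recurrence: B ← B·(1+r) − £50.00.
Month 1: interest £25.84; balance after payment £1,925.84.
Month 2: interest £25.52; balance after payment £1,901.35.
Closed form: n = −ln(1 − rB₀/P)/ln(1+r) = −ln(0.48325)/ln(1.01325) ≈ 55.247, so the balance reaches zero during payment 56.

56 payments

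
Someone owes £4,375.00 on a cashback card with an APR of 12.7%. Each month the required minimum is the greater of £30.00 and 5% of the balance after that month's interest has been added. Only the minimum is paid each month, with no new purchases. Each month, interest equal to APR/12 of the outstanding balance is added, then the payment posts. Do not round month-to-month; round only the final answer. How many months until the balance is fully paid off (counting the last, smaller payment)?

72 months

Monthly rate r = 12.7%/12 = 1.05833% = 0.0105833.
While 5% of the post-interest balance exceeds £30.00, each month B ← (B·(1+r))·(1 − 0.05), i.e. B shrinks by the factor (1+r)·0.95 = 0.96005.
This holds for months 1–49. Entering month 50 the balance is £593.57; 5% of the post-interest balance is now below £30.00, so the flat £30.00 minimum applies from here.
From month 50 a fixed £30.00 at rate r clears £593.57 in 23 more payments. Total: 49 + 23 = 72 months.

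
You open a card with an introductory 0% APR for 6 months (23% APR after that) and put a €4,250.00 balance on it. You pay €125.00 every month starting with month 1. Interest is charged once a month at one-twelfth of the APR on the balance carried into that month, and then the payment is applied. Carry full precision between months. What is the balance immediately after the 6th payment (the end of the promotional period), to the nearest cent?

€3,500.00

Promo months 1–6 at r₀ = 0%/12 = 0; months 7+ at r₁ = 23%/12 = 0.0191667.
After month 6 (no interest yet): B = €4,250.00 − 6·€125.00 = €3,500.00.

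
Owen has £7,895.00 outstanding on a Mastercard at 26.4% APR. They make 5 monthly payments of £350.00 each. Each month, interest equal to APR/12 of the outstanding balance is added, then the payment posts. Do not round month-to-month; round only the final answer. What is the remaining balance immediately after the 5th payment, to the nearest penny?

£6,973.80

Monthly rate r = 26.4%/12 = 2.2% = 0.022.
Each month: B ← B·(1+r) − £350.00.
Month 1: interest £173.69; balance after payment £7,718.69.
Month 2: interest £169.81; balance after payment £7,538.50.
Month 3: interest £165.85; balance after payment £7,354.35.
Month 4: interest £161.80; balance after payment £7,166.14.
Month 5: interest £157.66; balance after payment £6,973.80.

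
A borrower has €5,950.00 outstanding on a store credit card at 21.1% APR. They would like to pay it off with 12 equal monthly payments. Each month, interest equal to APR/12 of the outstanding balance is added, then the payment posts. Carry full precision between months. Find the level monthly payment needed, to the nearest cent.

€554.31

Monthly rate r = 21.1%/12 = 1.75833% = 0.0175833.
Level-payment amortization: P = B₀·r / (1 − (1+r)^(−n)) = 5950.00·0.0175833 / (1 − 1.01758^(−12)).
Denominator 1 − (1+r)^(−12) = 0.188739786.
P = 104.621 / 0.188739786 ≈ 554.31.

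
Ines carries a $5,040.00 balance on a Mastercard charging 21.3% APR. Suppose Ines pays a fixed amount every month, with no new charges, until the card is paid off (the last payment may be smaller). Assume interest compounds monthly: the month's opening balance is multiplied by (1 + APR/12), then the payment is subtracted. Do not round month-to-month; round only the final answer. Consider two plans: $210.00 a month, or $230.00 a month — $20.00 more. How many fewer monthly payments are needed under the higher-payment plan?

4 fewer payments

Monthly rate r = 21.3%/12 = 1.775% = 0.01775.
At $210.00/mo: n = ⌈−ln(1 − rB₀/P)/ln(1+r)⌉ = 32 payments (last $116.26); total interest = total paid − $5,040.00 = $1,586.26.
At $230.00/mo: 28 payments (last $229.31); total interest $1,399.31.
Payments saved = 32 − 28 = 4.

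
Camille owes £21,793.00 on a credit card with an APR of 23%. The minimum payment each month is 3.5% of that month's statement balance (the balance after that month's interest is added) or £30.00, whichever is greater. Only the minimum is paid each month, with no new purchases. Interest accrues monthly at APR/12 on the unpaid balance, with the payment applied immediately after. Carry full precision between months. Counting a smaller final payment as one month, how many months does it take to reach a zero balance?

Monthly rate r = 23%/12 = 1.91667% = 0.0191667.
While 3.5% of the post-interest balance exceeds £30.00, each month B ← (B·(1+r))·(1 − 0.035), i.e. B shrinks by the factor (1+r)·0.965 = 0.9835.
This holds for months 1–196. Entering month 197 the balance is £835.09; 3.5% of the post-interest balance is now below £30.00, so the flat £30.00 minimum applies from here.
From month 197 a fixed £30.00 at rate r clears £835.09 in 41 more payments. Total: 196 + 41 = 237 months.

237 months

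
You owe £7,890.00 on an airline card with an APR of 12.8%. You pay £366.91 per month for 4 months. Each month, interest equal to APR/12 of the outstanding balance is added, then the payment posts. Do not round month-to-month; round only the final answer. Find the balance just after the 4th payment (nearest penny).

£6,740.77

Monthly rate r = 12.8%/12 = 1.06667% = 0.0106667.
Each month: B ← B·(1+r) − £366.91.
Month 1: interest £84.16; balance after payment £7,607.25.
Month 2: interest £81.14; balance after payment £7,321.48.
Month 3: interest £78.10; balance after payment £7,032.67.
Month 4: interest £75.02; balance after payment £6,740.77.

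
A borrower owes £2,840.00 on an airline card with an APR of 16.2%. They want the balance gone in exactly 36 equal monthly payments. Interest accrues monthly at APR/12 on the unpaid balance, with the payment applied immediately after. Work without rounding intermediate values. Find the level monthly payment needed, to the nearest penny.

Monthly rate r = 16.2%/12 = 1.35% = 0.0135.
Level-payment amortization: P = B₀·r / (1 − (1+r)^(−n)) = 2840.00·0.0135 / (1 − 1.0135^(−36)).
Denominator 1 − (1+r)^(−36) = 0.38291514.
P = 38.34 / 0.38291514 ≈ 100.13.

£100.13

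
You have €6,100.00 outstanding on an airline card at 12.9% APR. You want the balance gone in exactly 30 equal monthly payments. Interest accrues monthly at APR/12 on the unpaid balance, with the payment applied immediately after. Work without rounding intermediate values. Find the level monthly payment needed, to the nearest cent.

Monthly rate r = 12.9%/12 = 1.075% = 0.01075.
Level-payment amortization: P = B₀·r / (1 − (1+r)^(−n)) = 6100.00·0.01075 / (1 − 1.01075^(−30)).
Denominator 1 − (1+r)^(−30) = 0.27441633.
P = 65.575 / 0.27441633 ≈ 238.96.

€238.96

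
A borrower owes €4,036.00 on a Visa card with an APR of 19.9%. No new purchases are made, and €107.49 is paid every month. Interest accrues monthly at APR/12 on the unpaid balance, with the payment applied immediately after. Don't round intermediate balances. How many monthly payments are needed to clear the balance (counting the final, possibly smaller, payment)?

60 payments

Monthly rate r = 19.9%/12 = 1.65833% = 0.0165833.
Recurrence: B ← B·(1+r) − €107.49.
Month 1: interest €66.93; balance after payment €3,995.44.
Month 2: interest €66.26; balance after payment €3,954.21.
Closed form: n = −ln(1 − rB₀/P)/ln(1+r) = −ln(0.37733)/ln(1.01658) ≈ 59.257, so the balance reaches zero during payment 60.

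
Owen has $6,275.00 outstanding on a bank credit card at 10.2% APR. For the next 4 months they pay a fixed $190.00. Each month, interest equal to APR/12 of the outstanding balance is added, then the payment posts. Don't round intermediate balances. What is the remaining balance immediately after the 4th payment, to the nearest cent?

$5,721.34

Monthly rate r = 10.2%/12 = 0.85% = 0.0085.
Each month: B ← B·(1+r) − $190.00.
Month 1: interest $53.34; balance after payment $6,138.34.
Month 2: interest $52.18; balance after payment $6,000.51.
Month 3: interest $51.00; balance after payment $5,861.52.
Month 4: interest $49.82; balance after payment $5,721.34.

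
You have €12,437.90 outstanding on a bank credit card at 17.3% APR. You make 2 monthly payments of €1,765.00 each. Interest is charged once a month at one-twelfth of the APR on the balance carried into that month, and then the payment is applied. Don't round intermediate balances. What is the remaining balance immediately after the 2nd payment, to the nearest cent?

Monthly rate r = 17.3%/12 = 1.44167% = 0.0144167.
Each month: B ← B·(1+r) − €1,765.00.
Month 1: interest €179.31; balance after payment €10,852.21.
Month 2: interest €156.45; balance after payment €9,243.67.

€9,243.67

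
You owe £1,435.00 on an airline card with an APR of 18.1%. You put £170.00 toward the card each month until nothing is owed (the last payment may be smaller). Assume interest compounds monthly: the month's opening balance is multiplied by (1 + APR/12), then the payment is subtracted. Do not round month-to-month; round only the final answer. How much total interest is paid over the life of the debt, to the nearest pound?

£112

Monthly rate r = 18.1%/12 = 1.50833% = 0.0150833.
Payoff takes n = ⌈−ln(1 − rB₀/P)/ln(1+r)⌉ = ⌈9.097⌉ = 10 payments; the last is £16.59.
Total paid = 9·£170.00 + £16.59 = £1,546.59.
Total interest = total paid − principal = £1,546.59 − £1,435.00 = £111.59.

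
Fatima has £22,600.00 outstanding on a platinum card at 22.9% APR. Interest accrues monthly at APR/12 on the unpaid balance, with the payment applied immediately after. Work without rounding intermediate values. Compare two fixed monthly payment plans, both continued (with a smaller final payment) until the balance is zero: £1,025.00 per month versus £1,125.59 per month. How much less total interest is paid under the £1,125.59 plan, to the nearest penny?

Monthly rate r = 22.9%/12 = 1.90833% = 0.0190833.
At £1,025.00/mo: n = ⌈−ln(1 − rB₀/P)/ln(1+r)⌉ = 29 payments (last £909.03); total interest = total paid − £22,600.00 = £7,009.03.
At £1,125.59/mo: 26 payments (last £631.44); total interest £6,171.19.
Interest saved = £7,009.03 − £6,171.19 = £837.84.

£837.84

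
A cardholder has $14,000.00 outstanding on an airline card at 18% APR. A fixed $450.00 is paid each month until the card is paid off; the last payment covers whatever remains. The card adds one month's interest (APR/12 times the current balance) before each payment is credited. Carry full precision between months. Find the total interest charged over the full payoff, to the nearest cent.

$4,999.92

Monthly rate r = 18%/12 = 1.5% = 0.015.
Payoff takes n = ⌈−ln(1 − rB₀/P)/ln(1+r)⌉ = ⌈42.221⌉ = 43 payments; the last is $99.92.
Total paid = 42·$450.00 + $99.92 = $18,999.92.
Total interest = total paid − principal = $18,999.92 − $14,000.00 = $4,999.92.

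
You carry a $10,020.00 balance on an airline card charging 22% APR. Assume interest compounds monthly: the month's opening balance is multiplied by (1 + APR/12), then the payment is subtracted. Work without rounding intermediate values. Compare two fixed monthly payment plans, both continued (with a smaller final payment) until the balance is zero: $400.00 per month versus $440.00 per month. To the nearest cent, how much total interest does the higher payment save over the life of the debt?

$447.34

Monthly rate r = 22%/12 = 1.83333% = 0.0183333.
At $400.00/mo: n = ⌈−ln(1 − rB₀/P)/ln(1+r)⌉ = 34 payments (last $336.85); total interest = total paid − $10,020.00 = $3,516.85.
At $440.00/mo: 30 payments (last $329.51); total interest $3,069.51.
Interest saved = $3,516.85 − $3,069.51 = $447.34.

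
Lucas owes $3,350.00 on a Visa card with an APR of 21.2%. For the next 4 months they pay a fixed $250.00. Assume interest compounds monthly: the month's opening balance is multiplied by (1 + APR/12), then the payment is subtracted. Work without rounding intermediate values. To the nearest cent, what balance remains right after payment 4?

Monthly rate r = 21.2%/12 = 1.76667% = 0.0176667.
Each month: B ← B·(1+r) − $250.00.
Month 1: interest $59.18; balance after payment $3,159.18.
Month 2: interest $55.81; balance after payment $2,965.00.
Month 3: interest $52.38; balance after payment $2,767.38.
Month 4: interest $48.89; balance after payment $2,566.27.

$2,566.27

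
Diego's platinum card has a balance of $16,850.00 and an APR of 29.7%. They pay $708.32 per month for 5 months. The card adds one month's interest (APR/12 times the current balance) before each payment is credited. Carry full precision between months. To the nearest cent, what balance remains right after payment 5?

Monthly rate r = 29.7%/12 = 2.475% = 0.02475.
Each month: B ← B·(1+r) − $708.32.
Month 1: interest $417.04; balance after payment $16,558.72.
Month 2: interest $409.83; balance after payment $16,260.23.
Month 3: interest $402.44; balance after payment $15,954.35.
Month 4: interest $394.87; balance after payment $15,640.90.
Month 5: interest $387.11; balance after payment $15,319.69.

$15,319.69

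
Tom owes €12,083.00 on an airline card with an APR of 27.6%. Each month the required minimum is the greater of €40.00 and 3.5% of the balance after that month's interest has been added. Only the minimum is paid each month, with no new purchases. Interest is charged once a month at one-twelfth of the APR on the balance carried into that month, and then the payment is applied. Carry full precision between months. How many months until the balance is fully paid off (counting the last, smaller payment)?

Monthly rate r = 27.6%/12 = 2.3% = 0.023.
While 3.5% of the post-interest balance exceeds €40.00, each month B ← (B·(1+r))·(1 − 0.035), i.e. B shrinks by the factor (1+r)·0.965 = 0.98719.
This holds for months 1–185. Entering month 186 the balance is €1,113.58; 3.5% of the post-interest balance is now below €40.00, so the flat €40.00 minimum applies from here.
From month 186 a fixed €40.00 at rate r clears €1,113.58 in 45 more payments. Total: 185 + 45 = 230 months.

230 months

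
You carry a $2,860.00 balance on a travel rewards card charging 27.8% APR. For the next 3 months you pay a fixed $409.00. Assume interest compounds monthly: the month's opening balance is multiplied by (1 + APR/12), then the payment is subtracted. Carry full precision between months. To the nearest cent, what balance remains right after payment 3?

Monthly rate r = 27.8%/12 = 2.31667% = 0.0231667.
Each month: B ← B·(1+r) − $409.00.
Month 1: interest $66.26; balance after payment $2,517.26.
Month 2: interest $58.32; balance after payment $2,166.57.
Month 3: interest $50.19; balance after payment $1,807.77.

$1,807.77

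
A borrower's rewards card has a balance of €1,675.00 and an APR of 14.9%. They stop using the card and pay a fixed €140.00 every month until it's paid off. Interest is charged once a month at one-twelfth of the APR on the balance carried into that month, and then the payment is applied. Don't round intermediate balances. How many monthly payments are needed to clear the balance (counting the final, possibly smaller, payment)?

14 months

Monthly rate r = 14.9%/12 = 1.24167% = 0.0124167.
Recurrence: B ← B·(1+r) − €140.00.
Month 1: interest €20.80; balance after payment €1,555.80.
Month 2: interest €19.32; balance after payment €1,435.12.
Closed form: n = −ln(1 − rB₀/P)/ln(1+r) = −ln(0.85144)/ln(1.01242) ≈ 13.032, so the balance reaches zero during payment 14.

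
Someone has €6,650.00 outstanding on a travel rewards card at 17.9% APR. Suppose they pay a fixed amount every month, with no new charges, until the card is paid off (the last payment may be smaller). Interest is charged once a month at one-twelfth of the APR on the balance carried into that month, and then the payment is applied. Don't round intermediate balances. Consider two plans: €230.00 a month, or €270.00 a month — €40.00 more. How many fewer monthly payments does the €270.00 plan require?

8 fewer payments

Monthly rate r = 17.9%/12 = 1.49167% = 0.0149167.
At €230.00/mo: n = ⌈−ln(1 − rB₀/P)/ln(1+r)⌉ = 39 payments (last €27.06); total interest = total paid − €6,650.00 = €2,117.06.
At €270.00/mo: 31 payments (last €250.12); total interest €1,700.12.
Payments saved = 39 − 31 = 8.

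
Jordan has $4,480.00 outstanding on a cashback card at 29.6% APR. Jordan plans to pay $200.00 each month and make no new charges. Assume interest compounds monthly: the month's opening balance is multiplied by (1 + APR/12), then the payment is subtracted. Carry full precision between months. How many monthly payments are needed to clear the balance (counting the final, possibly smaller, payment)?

Monthly rate r = 29.6%/12 = 2.46667% = 0.0246667.
Recurrence: B ← B·(1+r) − $200.00.
Month 1: interest $110.51; balance after payment $4,390.51.
Month 2: interest $108.30; balance after payment $4,298.81.
Closed form: n = −ln(1 − rB₀/P)/ln(1+r) = −ln(0.44747)/ln(1.02467) ≈ 33.001, so the balance reaches zero during payment 34.

34 months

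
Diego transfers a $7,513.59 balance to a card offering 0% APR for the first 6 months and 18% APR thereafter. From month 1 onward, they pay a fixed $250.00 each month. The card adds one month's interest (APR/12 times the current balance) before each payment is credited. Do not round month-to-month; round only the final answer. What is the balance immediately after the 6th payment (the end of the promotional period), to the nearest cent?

$6,013.59

Promo months 1–6 at r₀ = 0%/12 = 0; months 7+ at r₁ = 18%/12 = 0.015.
After month 6 (no interest yet): B = $7,513.59 − 6·$250.00 = $6,013.59.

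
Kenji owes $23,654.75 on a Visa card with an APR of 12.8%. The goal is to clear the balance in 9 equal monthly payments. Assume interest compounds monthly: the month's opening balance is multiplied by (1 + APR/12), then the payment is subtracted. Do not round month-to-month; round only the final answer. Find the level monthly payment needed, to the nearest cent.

Monthly rate r = 12.8%/12 = 1.06667% = 0.0106667.
Level-payment amortization: P = B₀·r / (1 − (1+r)^(−n)) = 23654.75·0.0106667 / (1 − 1.01067^(−9)).
Denominator 1 − (1+r)^(−9) = 0.0910740143.
P = 252.317 / 0.0910740143 ≈ 2770.46.

$2,770.46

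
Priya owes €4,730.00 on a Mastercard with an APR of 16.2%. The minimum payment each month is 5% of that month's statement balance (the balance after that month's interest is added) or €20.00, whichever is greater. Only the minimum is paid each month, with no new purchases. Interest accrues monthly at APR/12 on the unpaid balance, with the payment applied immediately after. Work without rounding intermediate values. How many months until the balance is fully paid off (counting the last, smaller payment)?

89 months

Monthly rate r = 16.2%/12 = 1.35% = 0.0135.
While 5% of the post-interest balance exceeds €20.00, each month B ← (B·(1+r))·(1 − 0.05), i.e. B shrinks by the factor (1+r)·0.95 = 0.96283.
This holds for months 1–66. Entering month 67 the balance is €388.14; 5% of the post-interest balance is now below €20.00, so the flat €20.00 minimum applies from here.
From month 67 a fixed €20.00 at rate r clears €388.14 in 23 more payments. Total: 66 + 23 = 89 months.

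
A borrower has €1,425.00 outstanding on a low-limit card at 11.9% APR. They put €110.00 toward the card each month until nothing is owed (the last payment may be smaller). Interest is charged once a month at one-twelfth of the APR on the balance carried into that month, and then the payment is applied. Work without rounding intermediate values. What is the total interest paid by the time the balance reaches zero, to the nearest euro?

Monthly rate r = 11.9%/12 = 0.991667% = 0.00991667.
Payoff takes n = ⌈−ln(1 − rB₀/P)/ln(1+r)⌉ = ⌈13.934⌉ = 14 payments; the last is €102.80.
Total paid = 13·€110.00 + €102.80 = €1,532.80.
Total interest = total paid − principal = €1,532.80 − €1,425.00 = €107.80.

€108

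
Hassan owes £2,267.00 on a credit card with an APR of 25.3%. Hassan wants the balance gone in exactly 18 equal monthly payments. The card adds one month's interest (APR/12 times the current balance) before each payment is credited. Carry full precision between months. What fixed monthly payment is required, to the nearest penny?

£152.66

Monthly rate r = 25.3%/12 = 2.10833% = 0.0210833.
Level-payment amortization: P = B₀·r / (1 − (1+r)^(−n)) = 2267.00·0.0210833 / (1 − 1.02108^(−18)).
Denominator 1 − (1+r)^(−18) = 0.313091919.
P = 47.7959 / 0.313091919 ≈ 152.66.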